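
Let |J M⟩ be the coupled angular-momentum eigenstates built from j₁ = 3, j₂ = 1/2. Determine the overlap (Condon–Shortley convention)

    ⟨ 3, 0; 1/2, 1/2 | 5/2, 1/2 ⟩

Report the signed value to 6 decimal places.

j₁+j₂−J=1  J+j₁−j₂=5  J−j₁+j₂=0  j₁+j₂+J+1=7
(j₁±m₁, j₂±m₂, J±M) = (3,3,1,0,3,2)
P² = 432/7
sum k=1..1:
  [1] −1/12 = -1/12
S = -1/12
C² = P²·S² = 3/7 ; C = -0.654654

−√(3/7) = -0.654654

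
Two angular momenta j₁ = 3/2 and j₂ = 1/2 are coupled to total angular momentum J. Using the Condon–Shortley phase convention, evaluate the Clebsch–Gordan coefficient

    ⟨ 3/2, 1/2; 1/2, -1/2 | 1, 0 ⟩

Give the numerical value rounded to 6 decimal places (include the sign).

+√(1/2) ≈ +0.707107

triangle: 1!×2!×0!/4! = 2/24
(j±m)!: 2!×1!×0!×1!×1!×1! = 2
prefactor² = (2J+1)×Δ×N² = 1/2
  k=0: +1/(0!×1!×1!×0!×1!×0!) = 1
Σ = 1  ⇒  CG² = 1/2×1² = 1/2
CG = +√(1/2) = +0.707107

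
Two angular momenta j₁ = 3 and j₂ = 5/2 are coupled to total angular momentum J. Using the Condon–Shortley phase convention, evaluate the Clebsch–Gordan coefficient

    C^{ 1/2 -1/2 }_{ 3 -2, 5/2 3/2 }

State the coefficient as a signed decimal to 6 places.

+0.487950

j₁+j₂−J=5  J+j₁−j₂=1  J−j₁+j₂=0  j₁+j₂+J+1=7
(j₁±m₁, j₂±m₂, J±M) = (1,5,4,1,0,1)
P² = 960/7
sum k=4..4:
  [4] +1/24 = 1/24
S = 1/24
C² = P²·S² = 5/21 ; C = +0.487950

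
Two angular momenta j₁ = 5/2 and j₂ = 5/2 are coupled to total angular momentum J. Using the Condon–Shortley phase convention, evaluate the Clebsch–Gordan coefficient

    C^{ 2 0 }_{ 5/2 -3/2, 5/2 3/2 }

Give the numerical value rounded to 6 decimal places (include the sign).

-0.109109  (= −√(1/84))

j₁+j₂−J=3  J+j₁−j₂=2  J−j₁+j₂=2  j₁+j₂+J+1=8
(j₁±m₁, j₂±m₂, J±M) = (1,4,4,1,2,2)
P² = 48/7
sum k=2..3:
  [2] +1/8 = 1/8
  [3] −1/6 = -1/6
S = -1/24
C² = P²·S² = 1/84 ; C = -0.109109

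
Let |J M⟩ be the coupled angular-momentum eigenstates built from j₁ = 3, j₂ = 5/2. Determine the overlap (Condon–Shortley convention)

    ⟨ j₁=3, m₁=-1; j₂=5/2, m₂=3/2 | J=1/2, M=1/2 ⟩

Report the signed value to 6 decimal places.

triangle: 5!·1!·0!/7! = 120/5040
(j±m)!: 2!·4!·4!·1!·1!·0! = 1152
prefactor² = (2J+1)·Δ·N² = 384/7
  k=4: +1/(4!·1!·0!·0!·1!·0!) = 1/24
Σ = 1/24  ⇒  CG² = 384/7·1/24² = 2/21
CG = +√(2/21) = +0.308607

+√(2/21) = +0.308607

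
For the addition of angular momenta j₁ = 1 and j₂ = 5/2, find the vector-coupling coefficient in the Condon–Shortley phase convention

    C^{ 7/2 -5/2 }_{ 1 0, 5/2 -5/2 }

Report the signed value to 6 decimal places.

+0.534522

√[8·0!2!5!/8! · 1!1!0!5!1!6!] = √(28800/7)
  +(−1)^0/∏(0,0,1,0,1,5)! = 1/120  (running 1/120)
⟨..|..⟩ = √(28800/7)·(1/120) = +0.534522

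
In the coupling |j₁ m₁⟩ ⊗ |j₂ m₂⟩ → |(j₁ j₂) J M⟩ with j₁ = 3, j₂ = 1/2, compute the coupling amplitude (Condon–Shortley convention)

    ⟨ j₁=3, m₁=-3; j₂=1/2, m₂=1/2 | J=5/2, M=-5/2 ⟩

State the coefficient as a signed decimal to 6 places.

triangle: 1!·5!·0!/7! = 120/5040
(j±m)!: 0!·6!·1!·0!·0!·5! = 86400
prefactor² = (2J+1)·Δ·N² = 86400/7
  k=1: −1/(1!·0!·5!·0!·0!·0!) = -1/120
Σ = -1/120  ⇒  CG² = 86400/7·(-1/120)² = 6/7
CG = −√(6/7) = -0.925820

−√(6/7) ≈ -0.925820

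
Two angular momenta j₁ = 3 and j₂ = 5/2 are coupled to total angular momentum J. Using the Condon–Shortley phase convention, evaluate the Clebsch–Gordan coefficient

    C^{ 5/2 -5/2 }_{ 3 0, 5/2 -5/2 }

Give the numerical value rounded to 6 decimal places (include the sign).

j₁+j₂−J=3  J+j₁−j₂=3  J−j₁+j₂=2  j₁+j₂+J+1=9
(j₁±m₁, j₂±m₂, J±M) = (3,3,0,5,0,5)
P² = 4320/7
sum k=0..0:
  [0] +1/72 = 1/72
S = 1/72
C² = P²·S² = 5/42 ; C = +0.345033

+0.345033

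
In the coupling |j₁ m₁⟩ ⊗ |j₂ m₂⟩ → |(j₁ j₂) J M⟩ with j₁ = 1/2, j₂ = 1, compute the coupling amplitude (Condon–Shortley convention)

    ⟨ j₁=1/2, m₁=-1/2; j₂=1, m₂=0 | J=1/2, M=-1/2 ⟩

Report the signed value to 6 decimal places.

-0.577350

√[2·1!0!1!/3! · 0!1!1!1!0!1!] = √(1/3)
  +(−1)^1/∏(1,0,0,0,0,1)! = -1  (running -1)
⟨..|..⟩ = √(1/3)·(-1) = -0.577350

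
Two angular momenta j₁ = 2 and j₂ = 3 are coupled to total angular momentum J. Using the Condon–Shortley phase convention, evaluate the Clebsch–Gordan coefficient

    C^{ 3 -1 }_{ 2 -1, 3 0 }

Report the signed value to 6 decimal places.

triangle: 2!×2!×4!/9! = 96/362880
(j±m)!: 1!×3!×3!×3!×2!×4! = 10368
prefactor² = (2J+1)×Δ×N² = 96/5
  k=1: −1/(1!×1!×2!×2!×0!×2!) = -1/8
  k=2: +1/(2!×0!×1!×1!×1!×3!) = 1/12
Σ = -1/24  ⇒  CG² = 96/5×(-1/24)² = 1/30
CG = −√(1/30) = -0.182574

−√(1/30) ≈ -0.182574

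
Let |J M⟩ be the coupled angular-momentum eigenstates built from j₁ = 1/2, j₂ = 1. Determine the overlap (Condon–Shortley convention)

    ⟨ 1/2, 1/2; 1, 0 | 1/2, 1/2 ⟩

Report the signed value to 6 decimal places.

√[2·1!0!1!/3! · 1!0!1!1!1!0!] = √(1/3)
  +(−1)^0/∏(0,1,0,1,0,0)! = 1  (running 1)
⟨..|..⟩ = √(1/3)·(1) = +0.577350

+0.577350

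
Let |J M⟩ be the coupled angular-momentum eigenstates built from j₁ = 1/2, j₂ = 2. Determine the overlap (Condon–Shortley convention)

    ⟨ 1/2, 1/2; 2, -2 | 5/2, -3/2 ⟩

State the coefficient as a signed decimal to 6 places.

+√(1/5) = +0.447214

triangle: 0!*1!*4!/6! = 24/720
(j±m)!: 1!*0!*0!*4!*1!*4! = 576
prefactor² = (2J+1)*Δ*N² = 576/5
  k=0: +1/(0!*0!*0!*0!*1!*4!) = 1/24
Σ = 1/24  ⇒  CG² = 576/5*1/24² = 1/5
CG = +√(1/5) = +0.447214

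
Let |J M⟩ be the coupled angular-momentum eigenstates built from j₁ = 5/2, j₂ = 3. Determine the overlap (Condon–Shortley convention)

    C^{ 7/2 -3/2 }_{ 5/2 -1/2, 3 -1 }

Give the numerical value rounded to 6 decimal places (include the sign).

−√(5/21) ≈ -0.487950

triangle: 2!×3!×4!/10! = 288/3628800
(j±m)!: 2!×3!×2!×4!×2!×5! = 138240
prefactor² = (2J+1)×Δ×N² = 3072/35
  k=0: +1/(0!×2!×3!×2!×0!×2!) = 1/48
  k=1: −1/(1!×1!×2!×1!×1!×3!) = -1/12
  k=2: +1/(2!×0!×1!×0!×2!×4!) = 1/96
Σ = -5/96  ⇒  CG² = 3072/35×(-5/96)² = 5/21
CG = −√(5/21) = -0.487950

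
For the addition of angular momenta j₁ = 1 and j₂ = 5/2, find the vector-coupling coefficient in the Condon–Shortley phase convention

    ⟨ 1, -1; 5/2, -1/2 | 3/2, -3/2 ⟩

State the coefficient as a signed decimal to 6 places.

+√(1/15) ≈ +0.258199

j₁+j₂−J=2  J+j₁−j₂=0  J−j₁+j₂=3  j₁+j₂+J+1=6
(j₁±m₁, j₂±m₂, J±M) = (0,2,2,3,0,3)
P² = 48/5
sum k=2..2:
  [2] +1/12 = 1/12
S = 1/12
C² = P²·S² = 1/15 ; C = +0.258199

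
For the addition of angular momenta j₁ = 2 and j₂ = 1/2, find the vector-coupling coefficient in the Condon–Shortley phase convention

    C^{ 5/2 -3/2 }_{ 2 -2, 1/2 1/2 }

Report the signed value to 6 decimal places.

triangle: 0!×4!×1!/6! = 24/720
(j±m)!: 0!×4!×1!×0!×1!×4! = 576
prefactor² = (2J+1)×Δ×N² = 576/5
  k=0: +1/(0!×0!×4!×1!×0!×0!) = 1/24
Σ = 1/24  ⇒  CG² = 576/5×1/24² = 1/5
CG = +√(1/5) = +0.447214

+√(1/5) = +0.447214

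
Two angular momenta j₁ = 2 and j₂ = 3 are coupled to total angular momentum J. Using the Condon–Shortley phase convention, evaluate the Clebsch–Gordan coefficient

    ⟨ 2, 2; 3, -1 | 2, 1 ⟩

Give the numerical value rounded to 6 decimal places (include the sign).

triangle: 3!×1!×3!/8! = 36/40320
(j±m)!: 4!×0!×2!×4!×3!×1! = 6912
prefactor² = (2J+1)×Δ×N² = 216/7
  k=0: +1/(0!×3!×0!×2!×1!×1!) = 1/12
Σ = 1/12  ⇒  CG² = 216/7×1/12² = 3/14
CG = +√(3/14) = +0.462910

+0.462910  (= +√(3/14))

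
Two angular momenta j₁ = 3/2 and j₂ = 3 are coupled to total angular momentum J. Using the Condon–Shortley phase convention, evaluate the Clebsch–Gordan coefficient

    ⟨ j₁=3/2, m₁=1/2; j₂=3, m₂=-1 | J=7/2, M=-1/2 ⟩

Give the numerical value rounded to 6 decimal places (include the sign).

triangle: 1!*2!*5!/9! = 240/362880
(j±m)!: 2!*1!*2!*4!*3!*4! = 13824
prefactor² = (2J+1)*Δ*N² = 512/7
  k=0: +1/(0!*1!*1!*2!*1!*3!) = 1/12
  k=1: −1/(1!*0!*0!*1!*2!*4!) = -1/48
Σ = 1/16  ⇒  CG² = 512/7*1/16² = 2/7
CG = +√(2/7) = +0.534522

+0.534522  (= +√(2/7))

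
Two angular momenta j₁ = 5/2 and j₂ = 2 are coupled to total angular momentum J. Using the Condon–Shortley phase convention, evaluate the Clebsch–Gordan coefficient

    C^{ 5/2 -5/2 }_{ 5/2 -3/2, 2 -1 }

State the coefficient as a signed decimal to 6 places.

-0.654654  (= −√(3/7))

triangle: 2!*3!*2!/8! = 24/40320
(j±m)!: 1!*4!*1!*3!*0!*5! = 17280
prefactor² = (2J+1)*Δ*N² = 432/7
  k=1: −1/(1!*1!*3!*0!*0!*2!) = -1/12
Σ = -1/12  ⇒  CG² = 432/7*(-1/12)² = 3/7
CG = −√(3/7) = -0.654654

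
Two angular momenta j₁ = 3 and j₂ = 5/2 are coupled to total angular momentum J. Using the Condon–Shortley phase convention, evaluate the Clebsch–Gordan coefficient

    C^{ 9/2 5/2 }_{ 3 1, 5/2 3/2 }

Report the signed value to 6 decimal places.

−√(10/99) = -0.317821

j₁+j₂−J=1  J+j₁−j₂=5  J−j₁+j₂=4  j₁+j₂+J+1=11
(j₁±m₁, j₂±m₂, J±M) = (4,2,4,1,7,2)
P² = 92160/11
sum k=0..1:
  [0] +1/288 = 1/288
  [1] −1/144 = -1/144
S = -1/288
C² = P²·S² = 10/99 ; C = -0.317821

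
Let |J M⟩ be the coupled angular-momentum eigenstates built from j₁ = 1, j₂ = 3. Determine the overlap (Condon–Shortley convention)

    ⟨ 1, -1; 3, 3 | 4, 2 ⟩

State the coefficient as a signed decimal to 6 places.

+0.188982

triangle: 0!·2!·6!/9! = 1440/362880
(j±m)!: 0!·2!·6!·0!·6!·2! = 2073600
prefactor² = (2J+1)·Δ·N² = 518400/7
  k=0: +1/(0!·0!·2!·6!·0!·0!) = 1/1440
Σ = 1/1440  ⇒  CG² = 518400/7·1/1440² = 1/28
CG = +√(1/28) = +0.188982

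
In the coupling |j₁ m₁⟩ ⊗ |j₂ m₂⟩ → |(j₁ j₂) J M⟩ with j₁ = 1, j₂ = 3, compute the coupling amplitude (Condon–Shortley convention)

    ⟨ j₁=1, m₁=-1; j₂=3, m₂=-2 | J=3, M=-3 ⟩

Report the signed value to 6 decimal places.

j₁+j₂−J=1  J+j₁−j₂=1  J−j₁+j₂=5  j₁+j₂+J+1=8
(j₁±m₁, j₂±m₂, J±M) = (0,2,1,5,0,6)
P² = 3600
sum k=1..1:
  [1] −1/120 = -1/120
S = -1/120
C² = P²·S² = 1/4 ; C = -0.500000

−√(1/4) ≈ -0.500000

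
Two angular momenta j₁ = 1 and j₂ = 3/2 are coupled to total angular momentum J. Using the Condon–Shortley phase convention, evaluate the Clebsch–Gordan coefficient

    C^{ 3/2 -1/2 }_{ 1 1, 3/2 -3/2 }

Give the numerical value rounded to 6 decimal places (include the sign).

√[4·1!1!2!/5! · 2!0!0!3!1!2!] = √(8/5)
  +(−1)^0/∏(0,1,0,0,1,2)! = 1/2  (running 1/2)
⟨..|..⟩ = √(8/5)·(1/2) = +0.632456

+0.632456  (= +√(2/5))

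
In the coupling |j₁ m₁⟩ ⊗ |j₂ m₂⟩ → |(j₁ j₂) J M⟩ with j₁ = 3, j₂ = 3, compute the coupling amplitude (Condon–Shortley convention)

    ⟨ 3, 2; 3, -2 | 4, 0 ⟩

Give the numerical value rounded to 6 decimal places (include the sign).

triangle: 2!×4!×4!/11! = 1152/39916800
(j±m)!: 5!×1!×1!×5!×4!×4! = 8294400
prefactor² = (2J+1)×Δ×N² = 165888/77
  k=0: +1/(0!×2!×1!×1!×3!×3!) = 1/72
  k=1: −1/(1!×1!×0!×0!×4!×4!) = -1/576
Σ = 7/576  ⇒  CG² = 165888/77×7/576² = 7/22
CG = +√(7/22) = +0.564076

+√(7/22) = +0.564076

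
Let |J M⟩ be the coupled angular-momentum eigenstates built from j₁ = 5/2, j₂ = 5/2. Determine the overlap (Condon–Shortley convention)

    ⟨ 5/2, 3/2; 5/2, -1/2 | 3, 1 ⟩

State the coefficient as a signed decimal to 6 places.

+0.182574  (= +√(1/30))

triangle: 2!×3!×3!/9! = 72/362880
(j±m)!: 4!×1!×2!×3!×4!×2! = 13824
prefactor² = (2J+1)×Δ×N² = 96/5
  k=0: +1/(0!×2!×1!×2!×2!×1!) = 1/8
  k=1: −1/(1!×1!×0!×1!×3!×2!) = -1/12
Σ = 1/24  ⇒  CG² = 96/5×1/24² = 1/30
CG = +√(1/30) = +0.182574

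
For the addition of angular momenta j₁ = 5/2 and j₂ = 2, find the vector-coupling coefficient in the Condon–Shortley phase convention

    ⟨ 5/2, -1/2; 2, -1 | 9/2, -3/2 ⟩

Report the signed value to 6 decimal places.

j₁+j₂−J=0  J+j₁−j₂=5  J−j₁+j₂=4  j₁+j₂+J+1=10
(j₁±m₁, j₂±m₂, J±M) = (2,3,1,3,3,6)
P² = 17280/7
sum k=0..0:
  [0] +1/72 = 1/72
S = 1/72
C² = P²·S² = 10/21 ; C = +0.690066

+0.690066  (= +√(10/21))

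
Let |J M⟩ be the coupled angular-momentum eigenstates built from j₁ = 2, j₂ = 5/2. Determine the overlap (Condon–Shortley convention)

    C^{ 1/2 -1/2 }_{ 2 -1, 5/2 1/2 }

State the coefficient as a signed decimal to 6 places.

−√(2/15) = -0.365148

j₁+j₂−J=4  J+j₁−j₂=0  J−j₁+j₂=1  j₁+j₂+J+1=6
(j₁±m₁, j₂±m₂, J±M) = (1,3,3,2,0,1)
P² = 24/5
sum k=3..3:
  [3] −1/6 = -1/6
S = -1/6
C² = P²·S² = 2/15 ; C = -0.365148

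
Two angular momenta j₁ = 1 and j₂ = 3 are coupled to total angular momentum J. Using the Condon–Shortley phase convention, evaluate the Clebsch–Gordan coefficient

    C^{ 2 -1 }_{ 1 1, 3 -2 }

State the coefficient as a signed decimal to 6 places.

triangle: 2!*0!*4!/7! = 48/5040
(j±m)!: 2!*0!*1!*5!*1!*3! = 1440
prefactor² = (2J+1)*Δ*N² = 480/7
  k=0: +1/(0!*2!*0!*1!*0!*3!) = 1/12
Σ = 1/12  ⇒  CG² = 480/7*1/12² = 10/21
CG = +√(10/21) = +0.690066

+√(10/21) = +0.690066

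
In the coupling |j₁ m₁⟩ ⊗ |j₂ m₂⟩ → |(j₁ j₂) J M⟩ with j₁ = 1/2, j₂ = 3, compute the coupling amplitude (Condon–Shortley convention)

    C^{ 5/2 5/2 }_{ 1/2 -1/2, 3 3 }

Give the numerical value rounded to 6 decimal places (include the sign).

√[6·1!0!5!/7! · 0!1!6!0!5!0!] = √(86400/7)
  +(−1)^1/∏(1,0,0,5,0,0)! = -1/120  (running -1/120)
⟨..|..⟩ = √(86400/7)·(-1/120) = -0.925820

-0.925820  (= −√(6/7))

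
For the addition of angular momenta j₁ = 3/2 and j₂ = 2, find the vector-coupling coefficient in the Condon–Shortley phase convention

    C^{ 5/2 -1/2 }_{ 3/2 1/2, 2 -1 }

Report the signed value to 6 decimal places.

+0.597614

√[6·1!2!3!/7! · 2!1!1!3!2!3!] = √(72/35)
  +(−1)^0/∏(0,1,1,1,1,2)! = 1/2  (running 1/2)
  +(−1)^1/∏(1,0,0,0,2,3)! = -1/12  (running 5/12)
⟨..|..⟩ = √(72/35)·(5/12) = +0.597614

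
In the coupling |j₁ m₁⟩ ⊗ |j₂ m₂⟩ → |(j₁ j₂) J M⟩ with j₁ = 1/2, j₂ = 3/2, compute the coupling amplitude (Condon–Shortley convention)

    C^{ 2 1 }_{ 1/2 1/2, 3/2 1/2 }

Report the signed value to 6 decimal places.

+√(3/4) = +0.866025

√[5·0!1!3!/5! · 1!0!2!1!3!1!] = √(3)
  +(−1)^0/∏(0,0,0,2,1,1)! = 1/2  (running 1/2)
⟨..|..⟩ = √(3)·(1/2) = +0.866025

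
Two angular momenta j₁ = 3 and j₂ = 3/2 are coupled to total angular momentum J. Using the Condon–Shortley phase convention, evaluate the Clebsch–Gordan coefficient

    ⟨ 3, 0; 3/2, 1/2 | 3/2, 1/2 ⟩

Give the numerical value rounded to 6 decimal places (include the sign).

j₁+j₂−J=3  J+j₁−j₂=3  J−j₁+j₂=0  j₁+j₂+J+1=7
(j₁±m₁, j₂±m₂, J±M) = (3,3,2,1,2,1)
P² = 144/35
sum k=2..2:
  [2] +1/4 = 1/4
S = 1/4
C² = P²·S² = 9/35 ; C = +0.507093

+√(9/35) ≈ +0.507093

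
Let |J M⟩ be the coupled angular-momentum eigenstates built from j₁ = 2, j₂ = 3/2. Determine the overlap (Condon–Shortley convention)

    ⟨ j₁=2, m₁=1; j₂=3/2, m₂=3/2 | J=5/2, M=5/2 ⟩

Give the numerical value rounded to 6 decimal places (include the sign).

−√(3/7) ≈ -0.654654

j₁+j₂−J=1  J+j₁−j₂=3  J−j₁+j₂=2  j₁+j₂+J+1=7
(j₁±m₁, j₂±m₂, J±M) = (3,1,3,0,5,0)
P² = 432/7
sum k=1..1:
  [1] −1/12 = -1/12
S = -1/12
C² = P²·S² = 3/7 ; C = -0.654654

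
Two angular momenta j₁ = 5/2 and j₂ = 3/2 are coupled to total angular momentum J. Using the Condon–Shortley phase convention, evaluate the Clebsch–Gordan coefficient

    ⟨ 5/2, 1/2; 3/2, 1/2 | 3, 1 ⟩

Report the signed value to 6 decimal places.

-0.129099

j₁+j₂−J=1  J+j₁−j₂=4  J−j₁+j₂=2  j₁+j₂+J+1=8
(j₁±m₁, j₂±m₂, J±M) = (3,2,2,1,4,2)
P² = 48/5
sum k=0..1:
  [0] +1/8 = 1/8
  [1] −1/6 = -1/6
S = -1/24
C² = P²·S² = 1/60 ; C = -0.129099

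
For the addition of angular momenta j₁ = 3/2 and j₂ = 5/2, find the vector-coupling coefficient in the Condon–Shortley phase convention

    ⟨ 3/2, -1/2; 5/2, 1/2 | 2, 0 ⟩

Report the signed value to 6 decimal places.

-0.267261  (= −√(1/14))

√[5·2!1!3!/7! · 1!2!3!2!2!2!] = √(8/7)
  +(−1)^1/∏(1,1,1,2,0,1)! = -1/2  (running -1/2)
  +(−1)^2/∏(2,0,0,1,1,2)! = 1/4  (running -1/4)
⟨..|..⟩ = √(8/7)·(-1/4) = -0.267261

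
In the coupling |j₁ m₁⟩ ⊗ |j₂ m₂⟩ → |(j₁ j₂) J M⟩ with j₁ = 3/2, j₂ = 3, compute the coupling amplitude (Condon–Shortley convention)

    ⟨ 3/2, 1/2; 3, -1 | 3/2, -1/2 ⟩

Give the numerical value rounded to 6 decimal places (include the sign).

triangle: 3!×0!×3!/7! = 36/5040
(j±m)!: 2!×1!×2!×4!×1!×2! = 192
prefactor² = (2J+1)×Δ×N² = 192/35
  k=1: −1/(1!×2!×0!×1!×0!×2!) = -1/4
Σ = -1/4  ⇒  CG² = 192/35×(-1/4)² = 12/35
CG = −√(12/35) = -0.585540

-0.585540  (= −√(12/35))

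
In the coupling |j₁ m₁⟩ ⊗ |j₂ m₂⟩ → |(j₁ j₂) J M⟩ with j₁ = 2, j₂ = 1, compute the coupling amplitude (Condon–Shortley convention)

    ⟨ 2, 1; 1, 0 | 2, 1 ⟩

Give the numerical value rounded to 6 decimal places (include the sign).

+√(1/6) = +0.408248

√[5·1!3!1!/6! · 3!1!1!1!3!1!] = √(3/2)
  +(−1)^0/∏(0,1,1,1,2,0)! = 1/2  (running 1/2)
  +(−1)^1/∏(1,0,0,0,3,1)! = -1/6  (running 1/3)
⟨..|..⟩ = √(3/2)·(1/3) = +0.408248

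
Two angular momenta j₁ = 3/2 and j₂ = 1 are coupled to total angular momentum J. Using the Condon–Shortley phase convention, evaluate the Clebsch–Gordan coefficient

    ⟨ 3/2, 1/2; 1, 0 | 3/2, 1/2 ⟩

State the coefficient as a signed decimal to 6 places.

triangle: 1!×2!×1!/5! = 2/120
(j±m)!: 2!×1!×1!×1!×2!×1! = 4
prefactor² = (2J+1)×Δ×N² = 4/15
  k=0: +1/(0!×1!×1!×1!×1!×0!) = 1
  k=1: −1/(1!×0!×0!×0!×2!×1!) = -1/2
Σ = 1/2  ⇒  CG² = 4/15×1/2² = 1/15
CG = +√(1/15) = +0.258199

+√(1/15) = +0.258199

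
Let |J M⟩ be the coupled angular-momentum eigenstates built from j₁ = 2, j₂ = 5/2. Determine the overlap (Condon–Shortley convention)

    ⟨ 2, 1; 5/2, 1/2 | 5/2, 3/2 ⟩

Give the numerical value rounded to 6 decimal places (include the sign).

√[6·2!2!3!/8! · 3!1!3!2!4!1!] = √(216/35)
  +(−1)^0/∏(0,2,1,3,1,0)! = 1/12  (running 1/12)
  +(−1)^1/∏(1,1,0,2,2,1)! = -1/4  (running -1/6)
⟨..|..⟩ = √(216/35)·(-1/6) = -0.414039

−√(6/35) ≈ -0.414039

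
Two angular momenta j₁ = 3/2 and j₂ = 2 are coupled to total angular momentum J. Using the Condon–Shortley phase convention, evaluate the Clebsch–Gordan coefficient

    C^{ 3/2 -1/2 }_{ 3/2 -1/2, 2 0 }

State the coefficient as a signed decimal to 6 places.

-0.447214  (= −√(1/5))

triangle: 2!×1!×2!/6! = 4/720
(j±m)!: 1!×2!×2!×2!×1!×2! = 16
prefactor² = (2J+1)×Δ×N² = 16/45
  k=1: −1/(1!×1!×1!×1!×0!×1!) = -1
  k=2: +1/(2!×0!×0!×0!×1!×2!) = 1/4
Σ = -3/4  ⇒  CG² = 16/45×(-3/4)² = 1/5
CG = −√(1/5) = -0.447214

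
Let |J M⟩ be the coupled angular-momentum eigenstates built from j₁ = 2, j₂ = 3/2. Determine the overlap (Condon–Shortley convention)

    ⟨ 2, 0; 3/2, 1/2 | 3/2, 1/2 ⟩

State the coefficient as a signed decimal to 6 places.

j₁+j₂−J=2  J+j₁−j₂=2  J−j₁+j₂=1  j₁+j₂+J+1=6
(j₁±m₁, j₂±m₂, J±M) = (2,2,2,1,2,1)
P² = 16/45
sum k=1..2:
  [1] −1/1 = -1
  [2] +1/4 = 1/4
S = -3/4
C² = P²·S² = 1/5 ; C = -0.447214

−√(1/5) ≈ -0.447214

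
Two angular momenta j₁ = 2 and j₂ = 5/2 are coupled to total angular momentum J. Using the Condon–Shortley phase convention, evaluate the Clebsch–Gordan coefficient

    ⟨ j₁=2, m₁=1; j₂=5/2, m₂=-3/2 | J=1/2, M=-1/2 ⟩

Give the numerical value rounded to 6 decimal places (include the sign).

√[2·4!0!1!/6! · 3!1!1!4!0!1!] = √(48/5)
  +(−1)^1/∏(1,3,0,0,0,1)! = -1/6  (running -1/6)
⟨..|..⟩ = √(48/5)·(-1/6) = -0.516398

-0.516398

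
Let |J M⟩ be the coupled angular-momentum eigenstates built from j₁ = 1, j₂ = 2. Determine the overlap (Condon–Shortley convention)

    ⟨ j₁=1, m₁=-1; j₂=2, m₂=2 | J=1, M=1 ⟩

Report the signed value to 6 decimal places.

triangle: 2!*0!*2!/5! = 4/120
(j±m)!: 0!*2!*4!*0!*2!*0! = 96
prefactor² = (2J+1)*Δ*N² = 48/5
  k=2: +1/(2!*0!*0!*2!*0!*0!) = 1/4
Σ = 1/4  ⇒  CG² = 48/5*1/4² = 3/5
CG = +√(3/5) = +0.774597

+√(3/5) ≈ +0.774597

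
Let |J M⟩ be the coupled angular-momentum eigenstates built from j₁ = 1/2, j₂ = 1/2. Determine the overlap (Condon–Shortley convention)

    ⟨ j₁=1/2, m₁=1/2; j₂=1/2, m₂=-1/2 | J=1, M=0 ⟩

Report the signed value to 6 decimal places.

+√(1/2) ≈ +0.707107

√[3·0!1!1!/3! · 1!0!0!1!1!1!] = √(1/2)
  +(−1)^0/∏(0,0,0,0,1,1)! = 1  (running 1)
⟨..|..⟩ = √(1/2)·(1) = +0.707107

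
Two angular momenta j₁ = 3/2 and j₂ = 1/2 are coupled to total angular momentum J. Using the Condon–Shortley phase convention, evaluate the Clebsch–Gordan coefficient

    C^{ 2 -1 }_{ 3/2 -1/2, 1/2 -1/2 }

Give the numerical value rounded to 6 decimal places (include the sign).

j₁+j₂−J=0  J+j₁−j₂=3  J−j₁+j₂=1  j₁+j₂+J+1=5
(j₁±m₁, j₂±m₂, J±M) = (1,2,0,1,1,3)
P² = 3
sum k=0..0:
  [0] +1/2 = 1/2
S = 1/2
C² = P²·S² = 3/4 ; C = +0.866025

+√(3/4) = +0.866025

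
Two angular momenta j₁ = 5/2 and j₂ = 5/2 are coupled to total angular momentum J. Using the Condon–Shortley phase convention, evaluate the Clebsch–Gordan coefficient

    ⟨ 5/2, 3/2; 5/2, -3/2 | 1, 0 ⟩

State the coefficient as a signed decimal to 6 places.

−√(9/70) ≈ -0.358569

√[3·4!1!1!/7! · 4!1!1!4!1!1!] = √(288/35)
  +(−1)^0/∏(0,4,1,1,0,0)! = 1/24  (running 1/24)
  +(−1)^1/∏(1,3,0,0,1,1)! = -1/6  (running -1/8)
⟨..|..⟩ = √(288/35)·(-1/8) = -0.358569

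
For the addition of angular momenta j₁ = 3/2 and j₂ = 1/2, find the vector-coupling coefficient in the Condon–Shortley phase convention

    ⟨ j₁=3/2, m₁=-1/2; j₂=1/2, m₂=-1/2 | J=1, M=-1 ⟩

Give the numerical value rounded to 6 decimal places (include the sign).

+√(1/4) ≈ +0.500000

j₁+j₂−J=1  J+j₁−j₂=2  J−j₁+j₂=0  j₁+j₂+J+1=4
(j₁±m₁, j₂±m₂, J±M) = (1,2,0,1,0,2)
P² = 1
sum k=0..0:
  [0] +1/2 = 1/2
S = 1/2
C² = P²·S² = 1/4 ; C = +0.500000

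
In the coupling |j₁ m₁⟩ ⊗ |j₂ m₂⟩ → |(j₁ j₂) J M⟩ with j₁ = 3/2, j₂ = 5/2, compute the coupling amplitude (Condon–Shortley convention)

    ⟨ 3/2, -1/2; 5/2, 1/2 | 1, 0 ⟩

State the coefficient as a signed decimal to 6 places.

+√(3/10) = +0.547723

j₁+j₂−J=3  J+j₁−j₂=0  J−j₁+j₂=2  j₁+j₂+J+1=6
(j₁±m₁, j₂±m₂, J±M) = (1,2,3,2,1,1)
P² = 6/5
sum k=2..2:
  [2] +1/2 = 1/2
S = 1/2
C² = P²·S² = 3/10 ; C = +0.547723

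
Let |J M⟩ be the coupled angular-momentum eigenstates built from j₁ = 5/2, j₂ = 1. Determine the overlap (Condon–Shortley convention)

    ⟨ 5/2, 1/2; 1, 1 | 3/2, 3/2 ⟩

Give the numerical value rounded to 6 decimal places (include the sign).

√[4·2!3!0!/6! · 3!2!2!0!3!0!] = √(48/5)
  +(−1)^2/∏(2,0,0,0,3,0)! = 1/12  (running 1/12)
⟨..|..⟩ = √(48/5)·(1/12) = +0.258199

+√(1/15) ≈ +0.258199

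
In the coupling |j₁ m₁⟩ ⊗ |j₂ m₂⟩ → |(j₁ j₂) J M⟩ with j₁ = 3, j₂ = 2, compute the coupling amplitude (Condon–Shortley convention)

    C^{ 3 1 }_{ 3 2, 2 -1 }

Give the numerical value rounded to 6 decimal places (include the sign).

+0.500000  (= +√(1/4))

j₁+j₂−J=2  J+j₁−j₂=4  J−j₁+j₂=2  j₁+j₂+J+1=9
(j₁±m₁, j₂±m₂, J±M) = (5,1,1,3,4,2)
P² = 64
sum k=0..1:
  [0] +1/12 = 1/12
  [1] −1/48 = -1/48
S = 1/16
C² = P²·S² = 1/4 ; C = +0.500000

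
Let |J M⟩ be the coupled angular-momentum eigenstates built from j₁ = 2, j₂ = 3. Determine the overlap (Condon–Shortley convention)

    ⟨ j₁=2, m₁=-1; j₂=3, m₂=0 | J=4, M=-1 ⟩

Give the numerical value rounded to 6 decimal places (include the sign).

triangle: 1!×3!×5!/10! = 720/3628800
(j±m)!: 1!×3!×3!×3!×3!×5! = 155520
prefactor² = (2J+1)×Δ×N² = 1944/7
  k=0: +1/(0!×1!×3!×3!×0!×2!) = 1/72
  k=1: −1/(1!×0!×2!×2!×1!×3!) = -1/24
Σ = -1/36  ⇒  CG² = 1944/7×(-1/36)² = 3/14
CG = −√(3/14) = -0.462910

-0.462910  (= −√(3/14))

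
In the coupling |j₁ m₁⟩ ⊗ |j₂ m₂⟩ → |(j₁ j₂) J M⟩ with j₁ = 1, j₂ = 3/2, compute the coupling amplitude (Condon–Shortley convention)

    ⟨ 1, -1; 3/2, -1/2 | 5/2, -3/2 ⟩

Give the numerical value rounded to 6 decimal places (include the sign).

+√(3/5) = +0.774597

√[6·0!2!3!/6! · 0!2!1!2!1!4!] = √(48/5)
  +(−1)^0/∏(0,0,2,1,0,2)! = 1/4  (running 1/4)
⟨..|..⟩ = √(48/5)·(1/4) = +0.774597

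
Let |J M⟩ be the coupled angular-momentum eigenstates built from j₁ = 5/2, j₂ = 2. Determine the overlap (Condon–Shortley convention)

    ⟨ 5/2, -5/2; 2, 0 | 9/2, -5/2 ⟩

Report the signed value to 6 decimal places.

+√(1/6) = +0.408248

j₁+j₂−J=0  J+j₁−j₂=5  J−j₁+j₂=4  j₁+j₂+J+1=10
(j₁±m₁, j₂±m₂, J±M) = (0,5,2,2,2,7)
P² = 38400
sum k=0..0:
  [0] +1/480 = 1/480
S = 1/480
C² = P²·S² = 1/6 ; C = +0.408248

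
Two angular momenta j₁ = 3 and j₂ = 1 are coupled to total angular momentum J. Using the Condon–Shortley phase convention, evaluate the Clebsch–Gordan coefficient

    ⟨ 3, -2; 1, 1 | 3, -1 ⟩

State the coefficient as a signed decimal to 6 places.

j₁+j₂−J=1  J+j₁−j₂=5  J−j₁+j₂=1  j₁+j₂+J+1=8
(j₁±m₁, j₂±m₂, J±M) = (1,5,2,0,2,4)
P² = 240
sum k=1..1:
  [1] −1/24 = -1/24
S = -1/24
C² = P²·S² = 5/12 ; C = -0.645497

−√(5/12) = -0.645497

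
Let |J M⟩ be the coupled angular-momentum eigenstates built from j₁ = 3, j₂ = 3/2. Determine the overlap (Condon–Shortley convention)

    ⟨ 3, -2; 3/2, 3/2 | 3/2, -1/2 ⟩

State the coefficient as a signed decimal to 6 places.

−√(2/7) = -0.534522

j₁+j₂−J=3  J+j₁−j₂=3  J−j₁+j₂=0  j₁+j₂+J+1=7
(j₁±m₁, j₂±m₂, J±M) = (1,5,3,0,1,2)
P² = 288/7
sum k=3..3:
  [3] −1/12 = -1/12
S = -1/12
C² = P²·S² = 2/7 ; C = -0.534522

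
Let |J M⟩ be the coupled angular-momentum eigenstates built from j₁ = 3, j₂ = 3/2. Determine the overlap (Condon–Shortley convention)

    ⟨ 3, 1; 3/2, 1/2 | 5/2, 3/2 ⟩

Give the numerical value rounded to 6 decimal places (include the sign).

−√(7/20) = -0.591608

j₁+j₂−J=2  J+j₁−j₂=4  J−j₁+j₂=1  j₁+j₂+J+1=8
(j₁±m₁, j₂±m₂, J±M) = (4,2,2,1,4,1)
P² = 576/35
sum k=1..2:
  [1] −1/6 = -1/6
  [2] +1/48 = 1/48
S = -7/48
C² = P²·S² = 7/20 ; C = -0.591608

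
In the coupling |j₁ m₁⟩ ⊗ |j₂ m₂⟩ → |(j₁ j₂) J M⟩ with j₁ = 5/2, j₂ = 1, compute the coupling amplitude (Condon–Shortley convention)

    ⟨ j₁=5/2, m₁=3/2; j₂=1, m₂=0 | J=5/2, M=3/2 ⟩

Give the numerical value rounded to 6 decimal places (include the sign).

+0.507093

j₁+j₂−J=1  J+j₁−j₂=4  J−j₁+j₂=1  j₁+j₂+J+1=7
(j₁±m₁, j₂±m₂, J±M) = (4,1,1,1,4,1)
P² = 576/35
sum k=0..1:
  [0] +1/6 = 1/6
  [1] −1/24 = -1/24
S = 1/8
C² = P²·S² = 9/35 ; C = +0.507093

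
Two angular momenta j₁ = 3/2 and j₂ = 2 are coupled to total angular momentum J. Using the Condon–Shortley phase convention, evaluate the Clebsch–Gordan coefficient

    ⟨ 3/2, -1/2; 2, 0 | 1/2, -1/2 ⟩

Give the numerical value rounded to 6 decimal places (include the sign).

√[2·3!0!1!/5! · 1!2!2!2!0!1!] = √(4/5)
  +(−1)^2/∏(2,1,0,0,0,1)! = 1/2  (running 1/2)
⟨..|..⟩ = √(4/5)·(1/2) = +0.447214

+0.447214  (= +√(1/5))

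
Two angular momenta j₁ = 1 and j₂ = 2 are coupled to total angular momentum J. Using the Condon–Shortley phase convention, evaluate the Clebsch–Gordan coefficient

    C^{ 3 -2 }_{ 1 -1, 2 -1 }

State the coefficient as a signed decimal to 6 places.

+√(2/3) ≈ +0.816497

j₁+j₂−J=0  J+j₁−j₂=2  J−j₁+j₂=4  j₁+j₂+J+1=7
(j₁±m₁, j₂±m₂, J±M) = (0,2,1,3,1,5)
P² = 96
sum k=0..0:
  [0] +1/12 = 1/12
S = 1/12
C² = P²·S² = 2/3 ; C = +0.816497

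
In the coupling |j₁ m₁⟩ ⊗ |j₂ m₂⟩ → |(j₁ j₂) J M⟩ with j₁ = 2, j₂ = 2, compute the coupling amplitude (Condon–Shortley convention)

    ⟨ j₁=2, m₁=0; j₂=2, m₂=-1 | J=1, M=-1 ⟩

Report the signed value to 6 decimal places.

−√(3/10) ≈ -0.547723

√[3·3!1!1!/6! · 2!2!1!3!0!2!] = √(6/5)
  +(−1)^1/∏(1,2,1,0,0,1)! = -1/2  (running -1/2)
⟨..|..⟩ = √(6/5)·(-1/2) = -0.547723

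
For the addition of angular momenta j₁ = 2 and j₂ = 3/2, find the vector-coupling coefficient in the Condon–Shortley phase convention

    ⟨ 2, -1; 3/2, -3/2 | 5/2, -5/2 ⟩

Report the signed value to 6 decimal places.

+√(3/7) = +0.654654

√[6·1!3!2!/7! · 1!3!0!3!0!5!] = √(432/7)
  +(−1)^0/∏(0,1,3,0,0,2)! = 1/12  (running 1/12)
⟨..|..⟩ = √(432/7)·(1/12) = +0.654654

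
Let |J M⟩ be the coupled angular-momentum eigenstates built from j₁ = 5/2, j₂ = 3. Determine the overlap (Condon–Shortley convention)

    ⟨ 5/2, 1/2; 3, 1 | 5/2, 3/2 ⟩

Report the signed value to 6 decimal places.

√[6·3!2!3!/9! · 3!2!4!2!4!1!] = √(576/35)
  +(−1)^1/∏(1,2,1,3,1,0)! = -1/12  (running -1/12)
  +(−1)^2/∏(2,1,0,2,2,1)! = 1/8  (running 1/24)
⟨..|..⟩ = √(576/35)·(1/24) = +0.169031

+√(1/35) = +0.169031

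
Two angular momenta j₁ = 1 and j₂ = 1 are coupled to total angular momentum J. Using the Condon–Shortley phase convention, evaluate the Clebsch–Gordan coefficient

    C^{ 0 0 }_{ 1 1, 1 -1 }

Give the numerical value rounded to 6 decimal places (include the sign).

j₁+j₂−J=2  J+j₁−j₂=0  J−j₁+j₂=0  j₁+j₂+J+1=3
(j₁±m₁, j₂±m₂, J±M) = (2,0,0,2,0,0)
P² = 4/3
sum k=0..0:
  [0] +1/2 = 1/2
S = 1/2
C² = P²·S² = 1/3 ; C = +0.577350

+0.577350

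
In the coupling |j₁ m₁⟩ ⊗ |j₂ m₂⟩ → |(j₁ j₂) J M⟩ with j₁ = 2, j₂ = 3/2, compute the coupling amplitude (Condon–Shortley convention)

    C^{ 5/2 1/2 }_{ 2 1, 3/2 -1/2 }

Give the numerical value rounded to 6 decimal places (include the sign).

+√(5/14) ≈ +0.597614

√[6·1!3!2!/7! · 3!1!1!2!3!2!] = √(72/35)
  +(−1)^0/∏(0,1,1,1,2,1)! = 1/2  (running 1/2)
  +(−1)^1/∏(1,0,0,0,3,2)! = -1/12  (running 5/12)
⟨..|..⟩ = √(72/35)·(5/12) = +0.597614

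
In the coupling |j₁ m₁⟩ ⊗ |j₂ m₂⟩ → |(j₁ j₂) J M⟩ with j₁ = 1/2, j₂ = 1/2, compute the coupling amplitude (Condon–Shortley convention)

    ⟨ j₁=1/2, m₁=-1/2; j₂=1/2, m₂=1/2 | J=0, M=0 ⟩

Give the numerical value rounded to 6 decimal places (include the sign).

−√(1/2) ≈ -0.707107

√[1·1!0!0!/2! · 0!1!1!0!0!0!] = √(1/2)
  +(−1)^1/∏(1,0,0,0,0,0)! = -1  (running -1)
⟨..|..⟩ = √(1/2)·(-1) = -0.707107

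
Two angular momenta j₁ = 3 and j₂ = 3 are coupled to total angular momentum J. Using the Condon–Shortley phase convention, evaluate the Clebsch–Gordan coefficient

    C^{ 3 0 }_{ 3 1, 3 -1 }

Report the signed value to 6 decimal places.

-0.408248

j₁+j₂−J=3  J+j₁−j₂=3  J−j₁+j₂=3  j₁+j₂+J+1=10
(j₁±m₁, j₂±m₂, J±M) = (4,2,2,4,3,3)
P² = 864/25
sum k=0..2:
  [0] +1/24 = 1/24
  [1] −1/8 = -1/8
  [2] +1/72 = 1/72
S = -5/72
C² = P²·S² = 1/6 ; C = -0.408248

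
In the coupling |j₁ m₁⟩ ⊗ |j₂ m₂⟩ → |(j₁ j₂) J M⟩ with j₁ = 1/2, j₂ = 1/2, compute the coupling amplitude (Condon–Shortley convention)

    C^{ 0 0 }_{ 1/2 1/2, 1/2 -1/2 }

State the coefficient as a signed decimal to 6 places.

√[1·1!0!0!/2! · 1!0!0!1!0!0!] = √(1/2)
  +(−1)^0/∏(0,1,0,0,0,0)! = 1  (running 1)
⟨..|..⟩ = √(1/2)·(1) = +0.707107

+0.707107  (= +√(1/2))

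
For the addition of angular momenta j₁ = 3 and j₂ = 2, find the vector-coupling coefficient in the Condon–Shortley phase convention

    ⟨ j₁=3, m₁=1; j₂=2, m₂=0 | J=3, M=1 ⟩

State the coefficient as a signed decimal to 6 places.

triangle: 2!*4!*2!/9! = 96/362880
(j±m)!: 4!*2!*2!*2!*4!*2! = 9216
prefactor² = (2J+1)*Δ*N² = 256/15
  k=0: +1/(0!*2!*2!*2!*2!*0!) = 1/16
  k=1: −1/(1!*1!*1!*1!*3!*1!) = -1/6
  k=2: +1/(2!*0!*0!*0!*4!*2!) = 1/96
Σ = -3/32  ⇒  CG² = 256/15*(-3/32)² = 3/20
CG = −√(3/20) = -0.387298

−√(3/20) = -0.387298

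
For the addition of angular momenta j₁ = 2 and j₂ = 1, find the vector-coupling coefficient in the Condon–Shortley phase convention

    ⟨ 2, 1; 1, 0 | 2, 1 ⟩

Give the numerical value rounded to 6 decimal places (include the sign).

+0.408248  (= +√(1/6))

√[5·1!3!1!/6! · 3!1!1!1!3!1!] = √(3/2)
  +(−1)^0/∏(0,1,1,1,2,0)! = 1/2  (running 1/2)
  +(−1)^1/∏(1,0,0,0,3,1)! = -1/6  (running 1/3)
⟨..|..⟩ = √(3/2)·(1/3) = +0.408248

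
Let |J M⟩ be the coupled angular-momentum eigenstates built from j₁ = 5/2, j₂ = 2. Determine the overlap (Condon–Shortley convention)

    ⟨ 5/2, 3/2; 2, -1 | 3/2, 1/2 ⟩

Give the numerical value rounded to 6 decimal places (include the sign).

−√(2/105) ≈ -0.138013

j₁+j₂−J=3  J+j₁−j₂=2  J−j₁+j₂=1  j₁+j₂+J+1=7
(j₁±m₁, j₂±m₂, J±M) = (4,1,1,3,2,1)
P² = 96/35
sum k=0..1:
  [0] +1/6 = 1/6
  [1] −1/4 = -1/4
S = -1/12
C² = P²·S² = 2/105 ; C = -0.138013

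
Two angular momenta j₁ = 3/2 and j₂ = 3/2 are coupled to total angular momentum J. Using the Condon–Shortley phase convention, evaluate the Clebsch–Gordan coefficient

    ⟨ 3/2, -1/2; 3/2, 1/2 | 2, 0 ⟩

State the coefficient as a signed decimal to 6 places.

j₁+j₂−J=1  J+j₁−j₂=2  J−j₁+j₂=2  j₁+j₂+J+1=6
(j₁±m₁, j₂±m₂, J±M) = (1,2,2,1,2,2)
P² = 4/9
sum k=0..1:
  [0] +1/4 = 1/4
  [1] −1/1 = -1
S = -3/4
C² = P²·S² = 1/4 ; C = -0.500000

−√(1/4) ≈ -0.500000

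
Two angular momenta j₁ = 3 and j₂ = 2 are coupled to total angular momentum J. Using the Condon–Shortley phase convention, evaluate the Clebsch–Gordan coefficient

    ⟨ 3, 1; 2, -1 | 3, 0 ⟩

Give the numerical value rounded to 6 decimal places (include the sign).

j₁+j₂−J=2  J+j₁−j₂=4  J−j₁+j₂=2  j₁+j₂+J+1=9
(j₁±m₁, j₂±m₂, J±M) = (4,2,1,3,3,3)
P² = 96/5
sum k=0..1:
  [0] +1/8 = 1/8
  [1] −1/12 = -1/12
S = 1/24
C² = P²·S² = 1/30 ; C = +0.182574

+0.182574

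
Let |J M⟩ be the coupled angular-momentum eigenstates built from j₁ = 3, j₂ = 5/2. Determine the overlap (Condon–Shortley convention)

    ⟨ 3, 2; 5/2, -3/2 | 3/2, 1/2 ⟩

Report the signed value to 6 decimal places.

triangle: 4!·2!·1!/8! = 48/40320
(j±m)!: 5!·1!·1!·4!·2!·1! = 5760
prefactor² = (2J+1)·Δ·N² = 192/7
  k=0: +1/(0!·4!·1!·1!·1!·0!) = 1/24
  k=1: −1/(1!·3!·0!·0!·2!·1!) = -1/12
Σ = -1/24  ⇒  CG² = 192/7·(-1/24)² = 1/21
CG = −√(1/21) = -0.218218

-0.218218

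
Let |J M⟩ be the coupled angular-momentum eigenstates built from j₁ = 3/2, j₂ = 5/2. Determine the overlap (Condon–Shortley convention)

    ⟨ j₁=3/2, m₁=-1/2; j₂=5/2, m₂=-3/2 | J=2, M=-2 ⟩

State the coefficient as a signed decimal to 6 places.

-0.617213  (= −√(8/21))

√[5·2!1!3!/7! · 1!2!1!4!0!4!] = √(96/7)
  +(−1)^1/∏(1,1,1,0,0,3)! = -1/6  (running -1/6)
⟨..|..⟩ = √(96/7)·(-1/6) = -0.617213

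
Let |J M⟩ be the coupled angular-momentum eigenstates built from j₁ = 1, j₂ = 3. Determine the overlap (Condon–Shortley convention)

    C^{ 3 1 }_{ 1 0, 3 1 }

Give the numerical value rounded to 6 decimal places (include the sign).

√[7·1!1!5!/8! · 1!1!4!2!4!2!] = √(48)
  +(−1)^0/∏(0,1,1,4,0,1)! = 1/24  (running 1/24)
  +(−1)^1/∏(1,0,0,3,1,2)! = -1/12  (running -1/24)
⟨..|..⟩ = √(48)·(-1/24) = -0.288675

-0.288675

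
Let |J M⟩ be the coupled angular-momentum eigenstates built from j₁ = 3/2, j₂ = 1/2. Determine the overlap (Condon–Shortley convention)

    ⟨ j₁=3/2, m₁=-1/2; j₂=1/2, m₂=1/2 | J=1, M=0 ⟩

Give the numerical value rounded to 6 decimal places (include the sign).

triangle: 1!·2!·0!/4! = 2/24
(j±m)!: 1!·2!·1!·0!·1!·1! = 2
prefactor² = (2J+1)·Δ·N² = 1/2
  k=1: −1/(1!·0!·1!·0!·1!·0!) = -1
Σ = -1  ⇒  CG² = 1/2·(-1)² = 1/2
CG = −√(1/2) = -0.707107

-0.707107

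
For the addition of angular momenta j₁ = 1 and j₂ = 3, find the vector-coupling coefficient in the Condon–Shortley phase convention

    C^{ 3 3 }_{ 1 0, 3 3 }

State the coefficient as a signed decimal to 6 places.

j₁+j₂−J=1  J+j₁−j₂=1  J−j₁+j₂=5  j₁+j₂+J+1=8
(j₁±m₁, j₂±m₂, J±M) = (1,1,6,0,6,0)
P² = 10800
sum k=1..1:
  [1] −1/120 = -1/120
S = -1/120
C² = P²·S² = 3/4 ; C = -0.866025

−√(3/4) ≈ -0.866025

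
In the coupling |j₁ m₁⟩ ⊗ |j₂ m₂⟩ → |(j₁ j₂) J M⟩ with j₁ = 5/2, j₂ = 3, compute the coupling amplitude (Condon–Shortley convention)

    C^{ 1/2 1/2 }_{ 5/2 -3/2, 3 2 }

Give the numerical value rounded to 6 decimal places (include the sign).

+√(5/21) ≈ +0.487950

triangle: 5!×0!×1!/7! = 120/5040
(j±m)!: 1!×4!×5!×1!×1!×0! = 2880
prefactor² = (2J+1)×Δ×N² = 960/7
  k=4: +1/(4!×1!×0!×1!×0!×0!) = 1/24
Σ = 1/24  ⇒  CG² = 960/7×1/24² = 5/21
CG = +√(5/21) = +0.487950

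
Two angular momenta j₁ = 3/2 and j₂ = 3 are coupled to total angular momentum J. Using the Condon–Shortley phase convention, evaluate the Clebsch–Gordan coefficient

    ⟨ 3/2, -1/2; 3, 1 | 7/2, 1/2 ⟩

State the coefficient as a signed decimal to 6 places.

−√(2/7) ≈ -0.534522

√[8·1!2!5!/9! · 1!2!4!2!4!3!] = √(512/7)
  +(−1)^0/∏(0,1,2,4,0,1)! = 1/48  (running 1/48)
  +(−1)^1/∏(1,0,1,3,1,2)! = -1/12  (running -1/16)
⟨..|..⟩ = √(512/7)·(-1/16) = -0.534522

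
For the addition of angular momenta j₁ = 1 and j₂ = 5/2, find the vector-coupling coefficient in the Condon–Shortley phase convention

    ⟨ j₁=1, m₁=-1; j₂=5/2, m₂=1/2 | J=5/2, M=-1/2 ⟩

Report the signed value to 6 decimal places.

√[6·1!1!4!/7! · 0!2!3!2!2!3!] = √(288/35)
  +(−1)^1/∏(1,0,1,2,0,2)! = -1/4  (running -1/4)
⟨..|..⟩ = √(288/35)·(-1/4) = -0.717137

-0.717137  (= −√(18/35))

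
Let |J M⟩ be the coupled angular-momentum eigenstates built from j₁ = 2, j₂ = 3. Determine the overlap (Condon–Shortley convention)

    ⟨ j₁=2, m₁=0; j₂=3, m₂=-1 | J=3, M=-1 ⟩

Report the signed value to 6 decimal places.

−√(3/20) ≈ -0.387298

triangle: 2!×2!×4!/9! = 96/362880
(j±m)!: 2!×2!×2!×4!×2!×4! = 9216
prefactor² = (2J+1)×Δ×N² = 256/15
  k=0: +1/(0!×2!×2!×2!×0!×2!) = 1/16
  k=1: −1/(1!×1!×1!×1!×1!×3!) = -1/6
  k=2: +1/(2!×0!×0!×0!×2!×4!) = 1/96
Σ = -3/32  ⇒  CG² = 256/15×(-3/32)² = 3/20
CG = −√(3/20) = -0.387298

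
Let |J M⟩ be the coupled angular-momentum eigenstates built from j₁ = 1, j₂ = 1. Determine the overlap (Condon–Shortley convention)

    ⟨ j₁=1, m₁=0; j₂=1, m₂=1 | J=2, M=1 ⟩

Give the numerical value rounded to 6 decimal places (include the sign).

triangle: 0!·2!·2!/5! = 4/120
(j±m)!: 1!·1!·2!·0!·3!·1! = 12
prefactor² = (2J+1)·Δ·N² = 2
  k=0: +1/(0!·0!·1!·2!·1!·0!) = 1/2
Σ = 1/2  ⇒  CG² = 2·1/2² = 1/2
CG = +√(1/2) = +0.707107

+√(1/2) = +0.707107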